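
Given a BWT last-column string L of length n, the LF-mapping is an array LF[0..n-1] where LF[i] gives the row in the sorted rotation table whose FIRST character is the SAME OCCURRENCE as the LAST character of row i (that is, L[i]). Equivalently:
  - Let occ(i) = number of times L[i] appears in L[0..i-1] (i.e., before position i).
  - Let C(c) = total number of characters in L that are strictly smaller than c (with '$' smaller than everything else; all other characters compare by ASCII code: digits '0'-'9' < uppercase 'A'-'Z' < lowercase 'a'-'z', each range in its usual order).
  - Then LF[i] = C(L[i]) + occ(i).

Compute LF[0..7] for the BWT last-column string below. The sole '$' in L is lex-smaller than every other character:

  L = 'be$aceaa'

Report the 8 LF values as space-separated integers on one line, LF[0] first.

Answer: 4 6 0 1 5 7 2 3

Derivation:
Char counts: '$':1, 'a':3, 'b':1, 'c':1, 'e':2
C (first-col start): C('$')=0, C('a')=1, C('b')=4, C('c')=5, C('e')=6
L[0]='b': occ=0, LF[0]=C('b')+0=4+0=4
L[1]='e': occ=0, LF[1]=C('e')+0=6+0=6
L[2]='$': occ=0, LF[2]=C('$')+0=0+0=0
L[3]='a': occ=0, LF[3]=C('a')+0=1+0=1
L[4]='c': occ=0, LF[4]=C('c')+0=5+0=5
L[5]='e': occ=1, LF[5]=C('e')+1=6+1=7
L[6]='a': occ=1, LF[6]=C('a')+1=1+1=2
L[7]='a': occ=2, LF[7]=C('a')+2=1+2=3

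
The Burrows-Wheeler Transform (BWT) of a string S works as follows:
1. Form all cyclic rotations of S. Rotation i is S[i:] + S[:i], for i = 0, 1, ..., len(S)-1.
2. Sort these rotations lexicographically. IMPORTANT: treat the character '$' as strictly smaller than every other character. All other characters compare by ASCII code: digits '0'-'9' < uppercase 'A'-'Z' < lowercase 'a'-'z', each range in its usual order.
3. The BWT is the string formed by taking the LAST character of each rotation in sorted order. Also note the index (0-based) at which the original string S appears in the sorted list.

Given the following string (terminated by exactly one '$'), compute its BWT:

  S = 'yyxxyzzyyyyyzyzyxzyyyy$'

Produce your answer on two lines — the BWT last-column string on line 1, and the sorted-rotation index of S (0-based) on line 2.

Answer: yyxyyyzy$yzzyyyzyxyxzyy
8

Derivation:
All 23 rotations (rotation i = S[i:]+S[:i]):
  rot[0] = yyxxyzzyyyyyzyzyxzyyyy$
  rot[1] = yxxyzzyyyyyzyzyxzyyyy$y
  rot[2] = xxyzzyyyyyzyzyxzyyyy$yy
  rot[3] = xyzzyyyyyzyzyxzyyyy$yyx
  rot[4] = yzzyyyyyzyzyxzyyyy$yyxx
  rot[5] = zzyyyyyzyzyxzyyyy$yyxxy
  rot[6] = zyyyyyzyzyxzyyyy$yyxxyz
  rot[7] = yyyyyzyzyxzyyyy$yyxxyzz
  rot[8] = yyyyzyzyxzyyyy$yyxxyzzy
  rot[9] = yyyzyzyxzyyyy$yyxxyzzyy
  rot[10] = yyzyzyxzyyyy$yyxxyzzyyy
  rot[11] = yzyzyxzyyyy$yyxxyzzyyyy
  rot[12] = zyzyxzyyyy$yyxxyzzyyyyy
  rot[13] = yzyxzyyyy$yyxxyzzyyyyyz
  rot[14] = zyxzyyyy$yyxxyzzyyyyyzy
  rot[15] = yxzyyyy$yyxxyzzyyyyyzyz
  rot[16] = xzyyyy$yyxxyzzyyyyyzyzy
  rot[17] = zyyyy$yyxxyzzyyyyyzyzyx
  rot[18] = yyyy$yyxxyzzyyyyyzyzyxz
  rot[19] = yyy$yyxxyzzyyyyyzyzyxzy
  rot[20] = yy$yyxxyzzyyyyyzyzyxzyy
  rot[21] = y$yyxxyzzyyyyyzyzyxzyyy
  rot[22] = $yyxxyzzyyyyyzyzyxzyyyy
Sorted (with $ < everything):
  sorted[0] = $yyxxyzzyyyyyzyzyxzyyyy  (last char: 'y')
  sorted[1] = xxyzzyyyyyzyzyxzyyyy$yy  (last char: 'y')
  sorted[2] = xyzzyyyyyzyzyxzyyyy$yyx  (last char: 'x')
  sorted[3] = xzyyyy$yyxxyzzyyyyyzyzy  (last char: 'y')
  sorted[4] = y$yyxxyzzyyyyyzyzyxzyyy  (last char: 'y')
  sorted[5] = yxxyzzyyyyyzyzyxzyyyy$y  (last char: 'y')
  sorted[6] = yxzyyyy$yyxxyzzyyyyyzyz  (last char: 'z')
  sorted[7] = yy$yyxxyzzyyyyyzyzyxzyy  (last char: 'y')
  sorted[8] = yyxxyzzyyyyyzyzyxzyyyy$  (last char: '$')
  sorted[9] = yyy$yyxxyzzyyyyyzyzyxzy  (last char: 'y')
  sorted[10] = yyyy$yyxxyzzyyyyyzyzyxz  (last char: 'z')
  sorted[11] = yyyyyzyzyxzyyyy$yyxxyzz  (last char: 'z')
  sorted[12] = yyyyzyzyxzyyyy$yyxxyzzy  (last char: 'y')
  sorted[13] = yyyzyzyxzyyyy$yyxxyzzyy  (last char: 'y')
  sorted[14] = yyzyzyxzyyyy$yyxxyzzyyy  (last char: 'y')
  sorted[15] = yzyxzyyyy$yyxxyzzyyyyyz  (last char: 'z')
  sorted[16] = yzyzyxzyyyy$yyxxyzzyyyy  (last char: 'y')
  sorted[17] = yzzyyyyyzyzyxzyyyy$yyxx  (last char: 'x')
  sorted[18] = zyxzyyyy$yyxxyzzyyyyyzy  (last char: 'y')
  sorted[19] = zyyyy$yyxxyzzyyyyyzyzyx  (last char: 'x')
  sorted[20] = zyyyyyzyzyxzyyyy$yyxxyz  (last char: 'z')
  sorted[21] = zyzyxzyyyy$yyxxyzzyyyyy  (last char: 'y')
  sorted[22] = zzyyyyyzyzyxzyyyy$yyxxy  (last char: 'y')
Last column: yyxyyyzy$yzzyyyzyxyxzyy
Original string S is at sorted index 8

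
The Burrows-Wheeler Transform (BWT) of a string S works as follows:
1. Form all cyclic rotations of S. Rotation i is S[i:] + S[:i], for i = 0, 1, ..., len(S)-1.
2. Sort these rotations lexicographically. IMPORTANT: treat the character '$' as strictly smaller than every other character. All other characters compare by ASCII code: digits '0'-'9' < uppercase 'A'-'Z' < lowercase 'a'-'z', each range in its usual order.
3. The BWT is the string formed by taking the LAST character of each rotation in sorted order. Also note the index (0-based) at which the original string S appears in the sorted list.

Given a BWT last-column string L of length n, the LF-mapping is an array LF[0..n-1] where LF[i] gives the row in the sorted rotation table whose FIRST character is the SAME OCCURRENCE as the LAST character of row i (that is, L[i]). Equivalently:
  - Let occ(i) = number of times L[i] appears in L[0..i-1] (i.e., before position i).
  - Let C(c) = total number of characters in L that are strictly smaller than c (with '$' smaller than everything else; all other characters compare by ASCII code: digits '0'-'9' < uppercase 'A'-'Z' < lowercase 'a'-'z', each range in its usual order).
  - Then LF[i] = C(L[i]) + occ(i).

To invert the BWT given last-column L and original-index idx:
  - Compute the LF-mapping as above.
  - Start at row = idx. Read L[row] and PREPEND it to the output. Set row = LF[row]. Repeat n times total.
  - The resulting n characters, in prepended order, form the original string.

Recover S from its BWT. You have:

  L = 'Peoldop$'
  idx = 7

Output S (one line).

Answer: poodleP$

Derivation:
LF mapping: 1 3 5 4 2 6 7 0
Walk LF starting at row 7, prepending L[row]:
  step 1: row=7, L[7]='$', prepend. Next row=LF[7]=0
  step 2: row=0, L[0]='P', prepend. Next row=LF[0]=1
  step 3: row=1, L[1]='e', prepend. Next row=LF[1]=3
  step 4: row=3, L[3]='l', prepend. Next row=LF[3]=4
  step 5: row=4, L[4]='d', prepend. Next row=LF[4]=2
  step 6: row=2, L[2]='o', prepend. Next row=LF[2]=5
  step 7: row=5, L[5]='o', prepend. Next row=LF[5]=6
  step 8: row=6, L[6]='p', prepend. Next row=LF[6]=7
Reversed output: poodleP$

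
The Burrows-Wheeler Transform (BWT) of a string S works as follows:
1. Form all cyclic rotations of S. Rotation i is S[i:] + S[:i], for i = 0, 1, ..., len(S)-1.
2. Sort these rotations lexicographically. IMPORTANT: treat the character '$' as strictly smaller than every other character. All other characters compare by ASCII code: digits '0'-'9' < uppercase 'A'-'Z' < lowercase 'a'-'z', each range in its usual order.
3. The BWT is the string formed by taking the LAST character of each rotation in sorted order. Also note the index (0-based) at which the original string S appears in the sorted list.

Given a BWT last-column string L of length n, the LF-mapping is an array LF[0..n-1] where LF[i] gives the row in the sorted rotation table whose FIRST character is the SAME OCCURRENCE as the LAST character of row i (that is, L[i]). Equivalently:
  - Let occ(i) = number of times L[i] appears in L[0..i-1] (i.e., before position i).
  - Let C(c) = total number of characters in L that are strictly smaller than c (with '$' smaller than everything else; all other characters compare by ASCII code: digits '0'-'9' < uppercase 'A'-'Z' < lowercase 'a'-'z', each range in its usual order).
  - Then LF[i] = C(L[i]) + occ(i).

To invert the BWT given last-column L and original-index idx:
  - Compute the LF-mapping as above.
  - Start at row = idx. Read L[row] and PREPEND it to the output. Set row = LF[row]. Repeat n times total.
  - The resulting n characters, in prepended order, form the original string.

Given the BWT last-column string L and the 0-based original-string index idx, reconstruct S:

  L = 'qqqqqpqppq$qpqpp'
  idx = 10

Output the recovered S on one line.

LF mapping: 7 8 9 10 11 1 12 2 3 13 0 14 4 15 5 6
Walk LF starting at row 10, prepending L[row]:
  step 1: row=10, L[10]='$', prepend. Next row=LF[10]=0
  step 2: row=0, L[0]='q', prepend. Next row=LF[0]=7
  step 3: row=7, L[7]='p', prepend. Next row=LF[7]=2
  step 4: row=2, L[2]='q', prepend. Next row=LF[2]=9
  step 5: row=9, L[9]='q', prepend. Next row=LF[9]=13
  step 6: row=13, L[13]='q', prepend. Next row=LF[13]=15
  step 7: row=15, L[15]='p', prepend. Next row=LF[15]=6
  step 8: row=6, L[6]='q', prepend. Next row=LF[6]=12
  step 9: row=12, L[12]='p', prepend. Next row=LF[12]=4
  step 10: row=4, L[4]='q', prepend. Next row=LF[4]=11
  step 11: row=11, L[11]='q', prepend. Next row=LF[11]=14
  step 12: row=14, L[14]='p', prepend. Next row=LF[14]=5
  step 13: row=5, L[5]='p', prepend. Next row=LF[5]=1
  step 14: row=1, L[1]='q', prepend. Next row=LF[1]=8
  step 15: row=8, L[8]='p', prepend. Next row=LF[8]=3
  step 16: row=3, L[3]='q', prepend. Next row=LF[3]=10
Reversed output: qpqppqqpqpqqqpq$

Answer: qpqppqqpqpqqqpq$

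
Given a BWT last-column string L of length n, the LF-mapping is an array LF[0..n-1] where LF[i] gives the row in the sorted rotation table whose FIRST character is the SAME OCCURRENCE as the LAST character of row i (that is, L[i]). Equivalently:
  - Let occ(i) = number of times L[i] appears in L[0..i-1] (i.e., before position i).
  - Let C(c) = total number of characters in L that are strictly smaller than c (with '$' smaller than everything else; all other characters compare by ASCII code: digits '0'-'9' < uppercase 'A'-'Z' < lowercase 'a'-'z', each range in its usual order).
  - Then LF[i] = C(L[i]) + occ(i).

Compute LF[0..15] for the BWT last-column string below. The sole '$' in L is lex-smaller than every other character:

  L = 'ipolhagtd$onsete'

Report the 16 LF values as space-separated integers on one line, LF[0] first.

Answer: 7 12 10 8 6 1 5 14 2 0 11 9 13 3 15 4

Derivation:
Char counts: '$':1, 'a':1, 'd':1, 'e':2, 'g':1, 'h':1, 'i':1, 'l':1, 'n':1, 'o':2, 'p':1, 's':1, 't':2
C (first-col start): C('$')=0, C('a')=1, C('d')=2, C('e')=3, C('g')=5, C('h')=6, C('i')=7, C('l')=8, C('n')=9, C('o')=10, C('p')=12, C('s')=13, C('t')=14
L[0]='i': occ=0, LF[0]=C('i')+0=7+0=7
L[1]='p': occ=0, LF[1]=C('p')+0=12+0=12
L[2]='o': occ=0, LF[2]=C('o')+0=10+0=10
L[3]='l': occ=0, LF[3]=C('l')+0=8+0=8
L[4]='h': occ=0, LF[4]=C('h')+0=6+0=6
L[5]='a': occ=0, LF[5]=C('a')+0=1+0=1
L[6]='g': occ=0, LF[6]=C('g')+0=5+0=5
L[7]='t': occ=0, LF[7]=C('t')+0=14+0=14
L[8]='d': occ=0, LF[8]=C('d')+0=2+0=2
L[9]='$': occ=0, LF[9]=C('$')+0=0+0=0
L[10]='o': occ=1, LF[10]=C('o')+1=10+1=11
L[11]='n': occ=0, LF[11]=C('n')+0=9+0=9
L[12]='s': occ=0, LF[12]=C('s')+0=13+0=13
L[13]='e': occ=0, LF[13]=C('e')+0=3+0=3
L[14]='t': occ=1, LF[14]=C('t')+1=14+1=15
L[15]='e': occ=1, LF[15]=C('e')+1=3+1=4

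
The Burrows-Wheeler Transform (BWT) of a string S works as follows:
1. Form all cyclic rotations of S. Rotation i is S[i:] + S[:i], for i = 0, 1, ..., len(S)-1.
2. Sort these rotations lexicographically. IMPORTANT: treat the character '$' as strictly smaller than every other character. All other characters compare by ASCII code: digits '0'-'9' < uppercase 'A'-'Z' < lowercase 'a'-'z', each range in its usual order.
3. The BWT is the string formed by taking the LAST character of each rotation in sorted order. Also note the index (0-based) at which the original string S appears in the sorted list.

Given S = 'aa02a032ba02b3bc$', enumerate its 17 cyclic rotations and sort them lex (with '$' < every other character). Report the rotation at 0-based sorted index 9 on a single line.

Answer: a02a032ba02b3bc$a

Derivation:
All 17 rotations (rotation i = S[i:]+S[:i]):
  rot[0] = aa02a032ba02b3bc$
  rot[1] = a02a032ba02b3bc$a
  rot[2] = 02a032ba02b3bc$aa
  rot[3] = 2a032ba02b3bc$aa0
  rot[4] = a032ba02b3bc$aa02
  rot[5] = 032ba02b3bc$aa02a
  rot[6] = 32ba02b3bc$aa02a0
  rot[7] = 2ba02b3bc$aa02a03
  rot[8] = ba02b3bc$aa02a032
  rot[9] = a02b3bc$aa02a032b
  rot[10] = 02b3bc$aa02a032ba
  rot[11] = 2b3bc$aa02a032ba0
  rot[12] = b3bc$aa02a032ba02
  rot[13] = 3bc$aa02a032ba02b
  rot[14] = bc$aa02a032ba02b3
  rot[15] = c$aa02a032ba02b3b
  rot[16] = $aa02a032ba02b3bc
Sorted (with $ < everything):
  sorted[0] = $aa02a032ba02b3bc
  sorted[1] = 02a032ba02b3bc$aa
  sorted[2] = 02b3bc$aa02a032ba
  sorted[3] = 032ba02b3bc$aa02a
  sorted[4] = 2a032ba02b3bc$aa0
  sorted[5] = 2b3bc$aa02a032ba0
  sorted[6] = 2ba02b3bc$aa02a03
  sorted[7] = 32ba02b3bc$aa02a0
  sorted[8] = 3bc$aa02a032ba02b
  sorted[9] = a02a032ba02b3bc$a
  sorted[10] = a02b3bc$aa02a032b
  sorted[11] = a032ba02b3bc$aa02
  sorted[12] = aa02a032ba02b3bc$
  sorted[13] = b3bc$aa02a032ba02
  sorted[14] = ba02b3bc$aa02a032
  sorted[15] = bc$aa02a032ba02b3
  sorted[16] = c$aa02a032ba02b3b
sorted[9] = a02a032ba02b3bc$a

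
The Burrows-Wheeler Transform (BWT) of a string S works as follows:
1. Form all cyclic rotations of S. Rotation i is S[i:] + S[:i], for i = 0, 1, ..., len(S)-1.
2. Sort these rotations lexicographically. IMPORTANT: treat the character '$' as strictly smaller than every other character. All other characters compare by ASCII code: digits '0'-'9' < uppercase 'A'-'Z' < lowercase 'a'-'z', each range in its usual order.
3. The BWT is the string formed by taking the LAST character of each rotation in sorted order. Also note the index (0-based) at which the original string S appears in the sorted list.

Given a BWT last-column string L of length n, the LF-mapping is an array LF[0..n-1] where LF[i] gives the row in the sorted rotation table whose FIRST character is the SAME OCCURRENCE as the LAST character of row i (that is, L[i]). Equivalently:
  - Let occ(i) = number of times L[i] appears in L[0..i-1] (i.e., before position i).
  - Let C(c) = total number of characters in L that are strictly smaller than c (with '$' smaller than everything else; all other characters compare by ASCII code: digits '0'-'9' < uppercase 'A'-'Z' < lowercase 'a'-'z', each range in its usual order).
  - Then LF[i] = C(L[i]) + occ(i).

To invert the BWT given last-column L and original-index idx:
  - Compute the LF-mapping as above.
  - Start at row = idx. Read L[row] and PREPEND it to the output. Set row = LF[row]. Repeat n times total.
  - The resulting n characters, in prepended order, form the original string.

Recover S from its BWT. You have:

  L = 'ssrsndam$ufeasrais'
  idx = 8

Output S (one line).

Answer: misundersassafras$

Derivation:
LF mapping: 12 13 10 14 9 4 1 8 0 17 6 5 2 15 11 3 7 16
Walk LF starting at row 8, prepending L[row]:
  step 1: row=8, L[8]='$', prepend. Next row=LF[8]=0
  step 2: row=0, L[0]='s', prepend. Next row=LF[0]=12
  step 3: row=12, L[12]='a', prepend. Next row=LF[12]=2
  step 4: row=2, L[2]='r', prepend. Next row=LF[2]=10
  step 5: row=10, L[10]='f', prepend. Next row=LF[10]=6
  step 6: row=6, L[6]='a', prepend. Next row=LF[6]=1
  step 7: row=1, L[1]='s', prepend. Next row=LF[1]=13
  step 8: row=13, L[13]='s', prepend. Next row=LF[13]=15
  step 9: row=15, L[15]='a', prepend. Next row=LF[15]=3
  step 10: row=3, L[3]='s', prepend. Next row=LF[3]=14
  step 11: row=14, L[14]='r', prepend. Next row=LF[14]=11
  step 12: row=11, L[11]='e', prepend. Next row=LF[11]=5
  step 13: row=5, L[5]='d', prepend. Next row=LF[5]=4
  step 14: row=4, L[4]='n', prepend. Next row=LF[4]=9
  step 15: row=9, L[9]='u', prepend. Next row=LF[9]=17
  step 16: row=17, L[17]='s', prepend. Next row=LF[17]=16
  step 17: row=16, L[16]='i', prepend. Next row=LF[16]=7
  step 18: row=7, L[7]='m', prepend. Next row=LF[7]=8
Reversed output: misundersassafras$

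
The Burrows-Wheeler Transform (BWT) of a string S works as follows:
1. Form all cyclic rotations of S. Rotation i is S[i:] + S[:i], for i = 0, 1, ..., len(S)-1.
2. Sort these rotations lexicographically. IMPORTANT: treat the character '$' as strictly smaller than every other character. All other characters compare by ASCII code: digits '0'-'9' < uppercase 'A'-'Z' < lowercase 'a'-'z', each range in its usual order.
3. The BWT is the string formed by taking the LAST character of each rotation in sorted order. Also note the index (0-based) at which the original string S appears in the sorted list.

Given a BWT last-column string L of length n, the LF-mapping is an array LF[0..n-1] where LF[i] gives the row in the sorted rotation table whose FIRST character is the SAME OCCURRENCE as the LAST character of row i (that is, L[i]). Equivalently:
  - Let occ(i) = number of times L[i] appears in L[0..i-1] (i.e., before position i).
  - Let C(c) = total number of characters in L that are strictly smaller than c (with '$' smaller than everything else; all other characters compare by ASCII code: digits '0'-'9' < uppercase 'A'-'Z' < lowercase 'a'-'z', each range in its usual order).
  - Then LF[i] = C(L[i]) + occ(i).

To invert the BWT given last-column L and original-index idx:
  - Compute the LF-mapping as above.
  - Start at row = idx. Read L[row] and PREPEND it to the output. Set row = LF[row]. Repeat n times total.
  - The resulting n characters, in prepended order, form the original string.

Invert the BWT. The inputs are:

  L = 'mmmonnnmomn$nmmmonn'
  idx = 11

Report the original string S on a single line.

Answer: nmnnnmnmmnomnoommm$

Derivation:
LF mapping: 1 2 3 16 9 10 11 4 17 5 12 0 13 6 7 8 18 14 15
Walk LF starting at row 11, prepending L[row]:
  step 1: row=11, L[11]='$', prepend. Next row=LF[11]=0
  step 2: row=0, L[0]='m', prepend. Next row=LF[0]=1
  step 3: row=1, L[1]='m', prepend. Next row=LF[1]=2
  step 4: row=2, L[2]='m', prepend. Next row=LF[2]=3
  step 5: row=3, L[3]='o', prepend. Next row=LF[3]=16
  step 6: row=16, L[16]='o', prepend. Next row=LF[16]=18
  step 7: row=18, L[18]='n', prepend. Next row=LF[18]=15
  step 8: row=15, L[15]='m', prepend. Next row=LF[15]=8
  step 9: row=8, L[8]='o', prepend. Next row=LF[8]=17
  step 10: row=17, L[17]='n', prepend. Next row=LF[17]=14
  step 11: row=14, L[14]='m', prepend. Next row=LF[14]=7
  step 12: row=7, L[7]='m', prepend. Next row=LF[7]=4
  step 13: row=4, L[4]='n', prepend. Next row=LF[4]=9
  step 14: row=9, L[9]='m', prepend. Next row=LF[9]=5
  step 15: row=5, L[5]='n', prepend. Next row=LF[5]=10
  step 16: row=10, L[10]='n', prepend. Next row=LF[10]=12
  step 17: row=12, L[12]='n', prepend. Next row=LF[12]=13
  step 18: row=13, L[13]='m', prepend. Next row=LF[13]=6
  step 19: row=6, L[6]='n', prepend. Next row=LF[6]=11
Reversed output: nmnnnmnmmnomnoommm$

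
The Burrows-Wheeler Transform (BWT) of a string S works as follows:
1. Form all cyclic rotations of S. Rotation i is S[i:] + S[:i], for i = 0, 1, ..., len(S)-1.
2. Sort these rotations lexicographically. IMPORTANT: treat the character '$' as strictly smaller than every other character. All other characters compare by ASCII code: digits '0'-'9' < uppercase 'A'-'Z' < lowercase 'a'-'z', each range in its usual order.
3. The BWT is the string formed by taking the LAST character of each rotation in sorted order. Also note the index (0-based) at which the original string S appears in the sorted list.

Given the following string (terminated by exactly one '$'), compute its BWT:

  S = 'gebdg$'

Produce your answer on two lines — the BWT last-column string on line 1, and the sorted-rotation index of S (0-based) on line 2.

All 6 rotations (rotation i = S[i:]+S[:i]):
  rot[0] = gebdg$
  rot[1] = ebdg$g
  rot[2] = bdg$ge
  rot[3] = dg$geb
  rot[4] = g$gebd
  rot[5] = $gebdg
Sorted (with $ < everything):
  sorted[0] = $gebdg  (last char: 'g')
  sorted[1] = bdg$ge  (last char: 'e')
  sorted[2] = dg$geb  (last char: 'b')
  sorted[3] = ebdg$g  (last char: 'g')
  sorted[4] = g$gebd  (last char: 'd')
  sorted[5] = gebdg$  (last char: '$')
Last column: gebgd$
Original string S is at sorted index 5

Answer: gebgd$
5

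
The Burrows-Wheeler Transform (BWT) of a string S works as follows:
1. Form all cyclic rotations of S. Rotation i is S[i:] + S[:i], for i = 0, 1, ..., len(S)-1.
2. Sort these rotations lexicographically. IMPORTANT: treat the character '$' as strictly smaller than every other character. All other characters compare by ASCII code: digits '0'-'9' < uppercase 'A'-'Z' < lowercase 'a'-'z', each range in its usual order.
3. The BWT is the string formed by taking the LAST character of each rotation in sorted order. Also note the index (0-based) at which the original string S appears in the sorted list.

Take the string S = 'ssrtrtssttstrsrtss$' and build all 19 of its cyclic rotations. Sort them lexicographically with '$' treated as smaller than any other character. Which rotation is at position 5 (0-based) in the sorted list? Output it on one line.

All 19 rotations (rotation i = S[i:]+S[:i]):
  rot[0] = ssrtrtssttstrsrtss$
  rot[1] = srtrtssttstrsrtss$s
  rot[2] = rtrtssttstrsrtss$ss
  rot[3] = trtssttstrsrtss$ssr
  rot[4] = rtssttstrsrtss$ssrt
  rot[5] = tssttstrsrtss$ssrtr
  rot[6] = ssttstrsrtss$ssrtrt
  rot[7] = sttstrsrtss$ssrtrts
  rot[8] = ttstrsrtss$ssrtrtss
  rot[9] = tstrsrtss$ssrtrtsst
  rot[10] = strsrtss$ssrtrtsstt
  rot[11] = trsrtss$ssrtrtsstts
  rot[12] = rsrtss$ssrtrtssttst
  rot[13] = srtss$ssrtrtssttstr
  rot[14] = rtss$ssrtrtssttstrs
  rot[15] = tss$ssrtrtssttstrsr
  rot[16] = ss$ssrtrtssttstrsrt
  rot[17] = s$ssrtrtssttstrsrts
  rot[18] = $ssrtrtssttstrsrtss
Sorted (with $ < everything):
  sorted[0] = $ssrtrtssttstrsrtss
  sorted[1] = rsrtss$ssrtrtssttst
  sorted[2] = rtrtssttstrsrtss$ss
  sorted[3] = rtss$ssrtrtssttstrs
  sorted[4] = rtssttstrsrtss$ssrt
  sorted[5] = s$ssrtrtssttstrsrts
  sorted[6] = srtrtssttstrsrtss$s
  sorted[7] = srtss$ssrtrtssttstr
  sorted[8] = ss$ssrtrtssttstrsrt
  sorted[9] = ssrtrtssttstrsrtss$
  sorted[10] = ssttstrsrtss$ssrtrt
  sorted[11] = strsrtss$ssrtrtsstt
  sorted[12] = sttstrsrtss$ssrtrts
  sorted[13] = trsrtss$ssrtrtsstts
  sorted[14] = trtssttstrsrtss$ssr
  sorted[15] = tss$ssrtrtssttstrsr
  sorted[16] = tssttstrsrtss$ssrtr
  sorted[17] = tstrsrtss$ssrtrtsst
  sorted[18] = ttstrsrtss$ssrtrtss
sorted[5] = s$ssrtrtssttstrsrts

Answer: s$ssrtrtssttstrsrts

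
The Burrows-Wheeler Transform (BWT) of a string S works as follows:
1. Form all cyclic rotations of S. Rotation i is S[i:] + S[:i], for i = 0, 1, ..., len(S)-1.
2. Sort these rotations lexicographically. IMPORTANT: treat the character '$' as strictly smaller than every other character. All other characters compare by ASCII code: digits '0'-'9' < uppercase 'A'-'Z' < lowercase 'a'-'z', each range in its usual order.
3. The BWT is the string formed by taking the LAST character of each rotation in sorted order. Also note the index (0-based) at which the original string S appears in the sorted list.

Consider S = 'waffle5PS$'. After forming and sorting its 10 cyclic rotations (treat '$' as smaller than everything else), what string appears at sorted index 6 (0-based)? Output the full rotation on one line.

All 10 rotations (rotation i = S[i:]+S[:i]):
  rot[0] = waffle5PS$
  rot[1] = affle5PS$w
  rot[2] = ffle5PS$wa
  rot[3] = fle5PS$waf
  rot[4] = le5PS$waff
  rot[5] = e5PS$waffl
  rot[6] = 5PS$waffle
  rot[7] = PS$waffle5
  rot[8] = S$waffle5P
  rot[9] = $waffle5PS
Sorted (with $ < everything):
  sorted[0] = $waffle5PS
  sorted[1] = 5PS$waffle
  sorted[2] = PS$waffle5
  sorted[3] = S$waffle5P
  sorted[4] = affle5PS$w
  sorted[5] = e5PS$waffl
  sorted[6] = ffle5PS$wa
  sorted[7] = fle5PS$waf
  sorted[8] = le5PS$waff
  sorted[9] = waffle5PS$
sorted[6] = ffle5PS$wa

Answer: ffle5PS$wa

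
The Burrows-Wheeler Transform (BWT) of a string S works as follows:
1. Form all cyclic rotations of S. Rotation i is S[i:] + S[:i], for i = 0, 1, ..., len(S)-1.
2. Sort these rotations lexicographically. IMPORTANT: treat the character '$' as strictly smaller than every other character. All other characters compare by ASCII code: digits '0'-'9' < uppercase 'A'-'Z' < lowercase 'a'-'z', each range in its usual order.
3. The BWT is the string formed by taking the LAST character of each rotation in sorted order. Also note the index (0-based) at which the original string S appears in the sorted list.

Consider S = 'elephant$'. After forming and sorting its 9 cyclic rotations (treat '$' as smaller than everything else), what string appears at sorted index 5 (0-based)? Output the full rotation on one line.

Answer: lephant$e

Derivation:
All 9 rotations (rotation i = S[i:]+S[:i]):
  rot[0] = elephant$
  rot[1] = lephant$e
  rot[2] = ephant$el
  rot[3] = phant$ele
  rot[4] = hant$elep
  rot[5] = ant$eleph
  rot[6] = nt$elepha
  rot[7] = t$elephan
  rot[8] = $elephant
Sorted (with $ < everything):
  sorted[0] = $elephant
  sorted[1] = ant$eleph
  sorted[2] = elephant$
  sorted[3] = ephant$el
  sorted[4] = hant$elep
  sorted[5] = lephant$e
  sorted[6] = nt$elepha
  sorted[7] = phant$ele
  sorted[8] = t$elephan
sorted[5] = lephant$e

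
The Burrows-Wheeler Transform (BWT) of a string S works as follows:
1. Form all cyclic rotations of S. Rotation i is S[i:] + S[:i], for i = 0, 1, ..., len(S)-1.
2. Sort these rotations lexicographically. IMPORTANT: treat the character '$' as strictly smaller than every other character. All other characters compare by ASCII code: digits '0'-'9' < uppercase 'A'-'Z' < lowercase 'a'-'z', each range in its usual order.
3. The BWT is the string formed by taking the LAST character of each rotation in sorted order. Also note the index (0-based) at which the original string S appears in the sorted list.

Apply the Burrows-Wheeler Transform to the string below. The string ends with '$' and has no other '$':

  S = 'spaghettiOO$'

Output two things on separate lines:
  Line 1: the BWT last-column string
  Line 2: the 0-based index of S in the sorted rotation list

All 12 rotations (rotation i = S[i:]+S[:i]):
  rot[0] = spaghettiOO$
  rot[1] = paghettiOO$s
  rot[2] = aghettiOO$sp
  rot[3] = ghettiOO$spa
  rot[4] = hettiOO$spag
  rot[5] = ettiOO$spagh
  rot[6] = ttiOO$spaghe
  rot[7] = tiOO$spaghet
  rot[8] = iOO$spaghett
  rot[9] = OO$spaghetti
  rot[10] = O$spaghettiO
  rot[11] = $spaghettiOO
Sorted (with $ < everything):
  sorted[0] = $spaghettiOO  (last char: 'O')
  sorted[1] = O$spaghettiO  (last char: 'O')
  sorted[2] = OO$spaghetti  (last char: 'i')
  sorted[3] = aghettiOO$sp  (last char: 'p')
  sorted[4] = ettiOO$spagh  (last char: 'h')
  sorted[5] = ghettiOO$spa  (last char: 'a')
  sorted[6] = hettiOO$spag  (last char: 'g')
  sorted[7] = iOO$spaghett  (last char: 't')
  sorted[8] = paghettiOO$s  (last char: 's')
  sorted[9] = spaghettiOO$  (last char: '$')
  sorted[10] = tiOO$spaghet  (last char: 't')
  sorted[11] = ttiOO$spaghe  (last char: 'e')
Last column: OOiphagts$te
Original string S is at sorted index 9

Answer: OOiphagts$te
9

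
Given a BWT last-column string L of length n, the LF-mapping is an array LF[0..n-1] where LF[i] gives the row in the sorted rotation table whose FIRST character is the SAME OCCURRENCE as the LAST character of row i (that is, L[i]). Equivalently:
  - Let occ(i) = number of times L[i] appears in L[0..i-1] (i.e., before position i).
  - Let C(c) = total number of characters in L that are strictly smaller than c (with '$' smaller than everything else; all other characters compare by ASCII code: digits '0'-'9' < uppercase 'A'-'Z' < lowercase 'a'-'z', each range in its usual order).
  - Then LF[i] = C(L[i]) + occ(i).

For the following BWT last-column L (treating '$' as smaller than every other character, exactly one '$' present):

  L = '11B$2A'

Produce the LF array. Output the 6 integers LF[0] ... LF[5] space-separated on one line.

Answer: 1 2 5 0 3 4

Derivation:
Char counts: '$':1, '1':2, '2':1, 'A':1, 'B':1
C (first-col start): C('$')=0, C('1')=1, C('2')=3, C('A')=4, C('B')=5
L[0]='1': occ=0, LF[0]=C('1')+0=1+0=1
L[1]='1': occ=1, LF[1]=C('1')+1=1+1=2
L[2]='B': occ=0, LF[2]=C('B')+0=5+0=5
L[3]='$': occ=0, LF[3]=C('$')+0=0+0=0
L[4]='2': occ=0, LF[4]=C('2')+0=3+0=3
L[5]='A': occ=0, LF[5]=C('A')+0=4+0=4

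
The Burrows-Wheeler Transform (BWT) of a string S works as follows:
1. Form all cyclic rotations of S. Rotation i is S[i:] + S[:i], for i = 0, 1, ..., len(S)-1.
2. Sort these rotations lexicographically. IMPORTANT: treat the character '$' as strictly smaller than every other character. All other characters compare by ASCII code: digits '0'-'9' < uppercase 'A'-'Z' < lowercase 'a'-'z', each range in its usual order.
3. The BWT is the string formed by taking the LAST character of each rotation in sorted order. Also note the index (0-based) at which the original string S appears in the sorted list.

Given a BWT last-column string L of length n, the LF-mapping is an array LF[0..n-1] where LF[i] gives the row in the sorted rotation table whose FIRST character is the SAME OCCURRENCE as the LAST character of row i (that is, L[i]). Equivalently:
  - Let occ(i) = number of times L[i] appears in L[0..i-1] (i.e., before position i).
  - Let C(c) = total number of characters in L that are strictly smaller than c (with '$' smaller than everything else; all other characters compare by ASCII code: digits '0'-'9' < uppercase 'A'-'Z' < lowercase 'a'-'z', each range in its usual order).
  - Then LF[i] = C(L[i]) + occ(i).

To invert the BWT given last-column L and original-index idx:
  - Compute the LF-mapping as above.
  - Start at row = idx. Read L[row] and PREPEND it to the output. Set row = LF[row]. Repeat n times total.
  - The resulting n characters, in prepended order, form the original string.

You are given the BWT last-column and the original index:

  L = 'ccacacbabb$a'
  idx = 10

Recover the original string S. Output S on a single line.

LF mapping: 8 9 1 10 2 11 5 3 6 7 0 4
Walk LF starting at row 10, prepending L[row]:
  step 1: row=10, L[10]='$', prepend. Next row=LF[10]=0
  step 2: row=0, L[0]='c', prepend. Next row=LF[0]=8
  step 3: row=8, L[8]='b', prepend. Next row=LF[8]=6
  step 4: row=6, L[6]='b', prepend. Next row=LF[6]=5
  step 5: row=5, L[5]='c', prepend. Next row=LF[5]=11
  step 6: row=11, L[11]='a', prepend. Next row=LF[11]=4
  step 7: row=4, L[4]='a', prepend. Next row=LF[4]=2
  step 8: row=2, L[2]='a', prepend. Next row=LF[2]=1
  step 9: row=1, L[1]='c', prepend. Next row=LF[1]=9
  step 10: row=9, L[9]='b', prepend. Next row=LF[9]=7
  step 11: row=7, L[7]='a', prepend. Next row=LF[7]=3
  step 12: row=3, L[3]='c', prepend. Next row=LF[3]=10
Reversed output: cabcaaacbbc$

Answer: cabcaaacbbc$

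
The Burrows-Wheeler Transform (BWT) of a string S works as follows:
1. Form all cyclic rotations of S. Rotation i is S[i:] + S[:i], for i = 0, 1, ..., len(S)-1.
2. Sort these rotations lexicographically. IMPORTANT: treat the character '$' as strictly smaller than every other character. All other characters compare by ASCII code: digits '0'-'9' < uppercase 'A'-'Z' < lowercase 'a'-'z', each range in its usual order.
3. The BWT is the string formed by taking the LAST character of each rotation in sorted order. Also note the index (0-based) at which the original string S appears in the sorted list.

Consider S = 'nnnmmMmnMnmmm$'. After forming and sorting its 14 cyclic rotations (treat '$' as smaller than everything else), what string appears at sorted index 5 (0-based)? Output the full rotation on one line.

Answer: mm$nnnmmMmnMnm

Derivation:
All 14 rotations (rotation i = S[i:]+S[:i]):
  rot[0] = nnnmmMmnMnmmm$
  rot[1] = nnmmMmnMnmmm$n
  rot[2] = nmmMmnMnmmm$nn
  rot[3] = mmMmnMnmmm$nnn
  rot[4] = mMmnMnmmm$nnnm
  rot[5] = MmnMnmmm$nnnmm
  rot[6] = mnMnmmm$nnnmmM
  rot[7] = nMnmmm$nnnmmMm
  rot[8] = Mnmmm$nnnmmMmn
  rot[9] = nmmm$nnnmmMmnM
  rot[10] = mmm$nnnmmMmnMn
  rot[11] = mm$nnnmmMmnMnm
  rot[12] = m$nnnmmMmnMnmm
  rot[13] = $nnnmmMmnMnmmm
Sorted (with $ < everything):
  sorted[0] = $nnnmmMmnMnmmm
  sorted[1] = MmnMnmmm$nnnmm
  sorted[2] = Mnmmm$nnnmmMmn
  sorted[3] = m$nnnmmMmnMnmm
  sorted[4] = mMmnMnmmm$nnnm
  sorted[5] = mm$nnnmmMmnMnm
  sorted[6] = mmMmnMnmmm$nnn
  sorted[7] = mmm$nnnmmMmnMn
  sorted[8] = mnMnmmm$nnnmmM
  sorted[9] = nMnmmm$nnnmmMm
  sorted[10] = nmmMmnMnmmm$nn
  sorted[11] = nmmm$nnnmmMmnM
  sorted[12] = nnmmMmnMnmmm$n
  sorted[13] = nnnmmMmnMnmmm$
sorted[5] = mm$nnnmmMmnMnm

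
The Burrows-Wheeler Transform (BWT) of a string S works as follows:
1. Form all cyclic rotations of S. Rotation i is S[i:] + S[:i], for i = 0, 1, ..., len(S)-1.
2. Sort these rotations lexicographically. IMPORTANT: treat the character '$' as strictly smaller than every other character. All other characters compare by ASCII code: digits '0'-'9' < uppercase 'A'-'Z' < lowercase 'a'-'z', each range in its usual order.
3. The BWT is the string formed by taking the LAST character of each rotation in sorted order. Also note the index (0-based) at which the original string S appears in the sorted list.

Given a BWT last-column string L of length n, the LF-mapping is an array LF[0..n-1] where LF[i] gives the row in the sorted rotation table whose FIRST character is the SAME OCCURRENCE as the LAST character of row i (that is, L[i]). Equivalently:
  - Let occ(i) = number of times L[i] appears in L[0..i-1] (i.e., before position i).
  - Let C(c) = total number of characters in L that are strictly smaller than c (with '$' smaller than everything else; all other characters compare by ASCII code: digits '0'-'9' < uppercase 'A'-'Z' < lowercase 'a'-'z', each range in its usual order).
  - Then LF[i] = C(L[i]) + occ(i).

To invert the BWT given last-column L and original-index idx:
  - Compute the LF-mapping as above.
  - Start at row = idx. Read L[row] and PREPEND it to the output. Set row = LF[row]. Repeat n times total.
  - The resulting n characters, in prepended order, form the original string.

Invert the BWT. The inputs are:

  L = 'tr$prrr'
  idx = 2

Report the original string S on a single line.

Answer: rprrrt$

Derivation:
LF mapping: 6 2 0 1 3 4 5
Walk LF starting at row 2, prepending L[row]:
  step 1: row=2, L[2]='$', prepend. Next row=LF[2]=0
  step 2: row=0, L[0]='t', prepend. Next row=LF[0]=6
  step 3: row=6, L[6]='r', prepend. Next row=LF[6]=5
  step 4: row=5, L[5]='r', prepend. Next row=LF[5]=4
  step 5: row=4, L[4]='r', prepend. Next row=LF[4]=3
  step 6: row=3, L[3]='p', prepend. Next row=LF[3]=1
  step 7: row=1, L[1]='r', prepend. Next row=LF[1]=2
Reversed output: rprrrt$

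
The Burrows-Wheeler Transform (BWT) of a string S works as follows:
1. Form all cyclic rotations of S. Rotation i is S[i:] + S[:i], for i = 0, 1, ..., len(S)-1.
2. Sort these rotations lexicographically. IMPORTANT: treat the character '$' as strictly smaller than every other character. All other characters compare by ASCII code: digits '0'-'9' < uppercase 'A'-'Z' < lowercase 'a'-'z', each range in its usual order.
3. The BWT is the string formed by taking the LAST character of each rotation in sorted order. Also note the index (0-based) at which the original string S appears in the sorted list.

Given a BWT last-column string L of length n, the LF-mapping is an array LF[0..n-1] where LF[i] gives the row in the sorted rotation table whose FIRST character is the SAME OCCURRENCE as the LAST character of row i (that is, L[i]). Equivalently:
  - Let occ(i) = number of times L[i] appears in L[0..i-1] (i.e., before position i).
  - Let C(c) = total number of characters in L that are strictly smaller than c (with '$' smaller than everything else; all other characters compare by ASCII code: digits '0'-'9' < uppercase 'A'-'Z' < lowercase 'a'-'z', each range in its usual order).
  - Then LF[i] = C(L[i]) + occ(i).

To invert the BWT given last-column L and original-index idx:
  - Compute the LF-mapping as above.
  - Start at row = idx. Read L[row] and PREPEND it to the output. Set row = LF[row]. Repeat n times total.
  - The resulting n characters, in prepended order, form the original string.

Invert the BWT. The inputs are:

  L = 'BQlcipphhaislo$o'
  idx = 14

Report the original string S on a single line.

Answer: philosophicalQB$

Derivation:
LF mapping: 1 2 9 4 7 13 14 5 6 3 8 15 10 11 0 12
Walk LF starting at row 14, prepending L[row]:
  step 1: row=14, L[14]='$', prepend. Next row=LF[14]=0
  step 2: row=0, L[0]='B', prepend. Next row=LF[0]=1
  step 3: row=1, L[1]='Q', prepend. Next row=LF[1]=2
  step 4: row=2, L[2]='l', prepend. Next row=LF[2]=9
  step 5: row=9, L[9]='a', prepend. Next row=LF[9]=3
  step 6: row=3, L[3]='c', prepend. Next row=LF[3]=4
  step 7: row=4, L[4]='i', prepend. Next row=LF[4]=7
  step 8: row=7, L[7]='h', prepend. Next row=LF[7]=5
  step 9: row=5, L[5]='p', prepend. Next row=LF[5]=13
  step 10: row=13, L[13]='o', prepend. Next row=LF[13]=11
  step 11: row=11, L[11]='s', prepend. Next row=LF[11]=15
  step 12: row=15, L[15]='o', prepend. Next row=LF[15]=12
  step 13: row=12, L[12]='l', prepend. Next row=LF[12]=10
  step 14: row=10, L[10]='i', prepend. Next row=LF[10]=8
  step 15: row=8, L[8]='h', prepend. Next row=LF[8]=6
  step 16: row=6, L[6]='p', prepend. Next row=LF[6]=14
Reversed output: philosophicalQB$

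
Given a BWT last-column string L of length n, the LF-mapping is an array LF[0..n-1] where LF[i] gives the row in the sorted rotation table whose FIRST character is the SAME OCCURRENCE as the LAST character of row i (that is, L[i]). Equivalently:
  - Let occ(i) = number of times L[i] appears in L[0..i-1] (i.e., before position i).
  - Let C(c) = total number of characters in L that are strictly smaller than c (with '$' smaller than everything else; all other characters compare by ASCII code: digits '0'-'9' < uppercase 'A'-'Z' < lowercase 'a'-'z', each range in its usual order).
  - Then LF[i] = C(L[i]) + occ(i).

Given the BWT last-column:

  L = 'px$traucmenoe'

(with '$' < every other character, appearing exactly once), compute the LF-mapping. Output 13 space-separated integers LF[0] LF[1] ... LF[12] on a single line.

Char counts: '$':1, 'a':1, 'c':1, 'e':2, 'm':1, 'n':1, 'o':1, 'p':1, 'r':1, 't':1, 'u':1, 'x':1
C (first-col start): C('$')=0, C('a')=1, C('c')=2, C('e')=3, C('m')=5, C('n')=6, C('o')=7, C('p')=8, C('r')=9, C('t')=10, C('u')=11, C('x')=12
L[0]='p': occ=0, LF[0]=C('p')+0=8+0=8
L[1]='x': occ=0, LF[1]=C('x')+0=12+0=12
L[2]='$': occ=0, LF[2]=C('$')+0=0+0=0
L[3]='t': occ=0, LF[3]=C('t')+0=10+0=10
L[4]='r': occ=0, LF[4]=C('r')+0=9+0=9
L[5]='a': occ=0, LF[5]=C('a')+0=1+0=1
L[6]='u': occ=0, LF[6]=C('u')+0=11+0=11
L[7]='c': occ=0, LF[7]=C('c')+0=2+0=2
L[8]='m': occ=0, LF[8]=C('m')+0=5+0=5
L[9]='e': occ=0, LF[9]=C('e')+0=3+0=3
L[10]='n': occ=0, LF[10]=C('n')+0=6+0=6
L[11]='o': occ=0, LF[11]=C('o')+0=7+0=7
L[12]='e': occ=1, LF[12]=C('e')+1=3+1=4

Answer: 8 12 0 10 9 1 11 2 5 3 6 7 4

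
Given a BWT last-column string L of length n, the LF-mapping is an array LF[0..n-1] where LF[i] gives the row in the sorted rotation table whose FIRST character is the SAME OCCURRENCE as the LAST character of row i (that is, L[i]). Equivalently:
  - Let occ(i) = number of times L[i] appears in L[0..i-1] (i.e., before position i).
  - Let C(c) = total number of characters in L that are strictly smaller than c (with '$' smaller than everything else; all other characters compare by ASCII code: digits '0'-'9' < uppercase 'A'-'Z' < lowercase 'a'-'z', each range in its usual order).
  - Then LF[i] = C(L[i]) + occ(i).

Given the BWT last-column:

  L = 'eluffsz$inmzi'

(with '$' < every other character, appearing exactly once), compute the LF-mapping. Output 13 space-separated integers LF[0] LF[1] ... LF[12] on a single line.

Answer: 1 6 10 2 3 9 11 0 4 8 7 12 5

Derivation:
Char counts: '$':1, 'e':1, 'f':2, 'i':2, 'l':1, 'm':1, 'n':1, 's':1, 'u':1, 'z':2
C (first-col start): C('$')=0, C('e')=1, C('f')=2, C('i')=4, C('l')=6, C('m')=7, C('n')=8, C('s')=9, C('u')=10, C('z')=11
L[0]='e': occ=0, LF[0]=C('e')+0=1+0=1
L[1]='l': occ=0, LF[1]=C('l')+0=6+0=6
L[2]='u': occ=0, LF[2]=C('u')+0=10+0=10
L[3]='f': occ=0, LF[3]=C('f')+0=2+0=2
L[4]='f': occ=1, LF[4]=C('f')+1=2+1=3
L[5]='s': occ=0, LF[5]=C('s')+0=9+0=9
L[6]='z': occ=0, LF[6]=C('z')+0=11+0=11
L[7]='$': occ=0, LF[7]=C('$')+0=0+0=0
L[8]='i': occ=0, LF[8]=C('i')+0=4+0=4
L[9]='n': occ=0, LF[9]=C('n')+0=8+0=8
L[10]='m': occ=0, LF[10]=C('m')+0=7+0=7
L[11]='z': occ=1, LF[11]=C('z')+1=11+1=12
L[12]='i': occ=1, LF[12]=C('i')+1=4+1=5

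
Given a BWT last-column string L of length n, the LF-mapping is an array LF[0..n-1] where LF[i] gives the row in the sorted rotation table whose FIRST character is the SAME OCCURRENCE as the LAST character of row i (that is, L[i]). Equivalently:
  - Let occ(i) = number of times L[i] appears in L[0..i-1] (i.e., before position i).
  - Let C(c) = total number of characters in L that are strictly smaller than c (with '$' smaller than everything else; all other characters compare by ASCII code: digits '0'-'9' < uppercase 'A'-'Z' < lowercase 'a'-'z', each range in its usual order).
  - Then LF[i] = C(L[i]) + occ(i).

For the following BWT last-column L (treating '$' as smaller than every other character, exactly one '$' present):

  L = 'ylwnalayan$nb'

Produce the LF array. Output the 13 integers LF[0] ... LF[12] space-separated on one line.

Answer: 11 5 10 7 1 6 2 12 3 8 0 9 4

Derivation:
Char counts: '$':1, 'a':3, 'b':1, 'l':2, 'n':3, 'w':1, 'y':2
C (first-col start): C('$')=0, C('a')=1, C('b')=4, C('l')=5, C('n')=7, C('w')=10, C('y')=11
L[0]='y': occ=0, LF[0]=C('y')+0=11+0=11
L[1]='l': occ=0, LF[1]=C('l')+0=5+0=5
L[2]='w': occ=0, LF[2]=C('w')+0=10+0=10
L[3]='n': occ=0, LF[3]=C('n')+0=7+0=7
L[4]='a': occ=0, LF[4]=C('a')+0=1+0=1
L[5]='l': occ=1, LF[5]=C('l')+1=5+1=6
L[6]='a': occ=1, LF[6]=C('a')+1=1+1=2
L[7]='y': occ=1, LF[7]=C('y')+1=11+1=12
L[8]='a': occ=2, LF[8]=C('a')+2=1+2=3
L[9]='n': occ=1, LF[9]=C('n')+1=7+1=8
L[10]='$': occ=0, LF[10]=C('$')+0=0+0=0
L[11]='n': occ=2, LF[11]=C('n')+2=7+2=9
L[12]='b': occ=0, LF[12]=C('b')+0=4+0=4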